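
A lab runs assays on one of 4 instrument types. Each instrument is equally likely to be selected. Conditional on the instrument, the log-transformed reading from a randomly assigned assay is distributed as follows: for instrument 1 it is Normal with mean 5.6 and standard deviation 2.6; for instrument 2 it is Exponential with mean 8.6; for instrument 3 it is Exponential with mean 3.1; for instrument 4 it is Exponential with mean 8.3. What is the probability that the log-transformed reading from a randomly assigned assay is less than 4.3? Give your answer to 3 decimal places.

0.464

Conditional on each instrument, P(X < 4.3): 1: 0.308538; 2: 0.393469; 3: 0.750201; 4: 0.404332.
By total probability, P(X < 4.3) = 0.25·0.308538 + 0.25·0.393469 + 0.25·0.750201 + 0.25·0.404332 = 0.464135.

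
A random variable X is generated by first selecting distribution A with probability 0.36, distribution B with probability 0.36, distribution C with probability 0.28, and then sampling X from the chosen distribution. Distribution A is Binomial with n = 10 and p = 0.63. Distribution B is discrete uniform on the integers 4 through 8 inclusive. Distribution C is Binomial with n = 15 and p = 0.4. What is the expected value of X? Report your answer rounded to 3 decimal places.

6.108

Component means — A: 6.3; B: 6; C: 6.
E[X] = 0.36·6.3 + 0.36·6 + 0.28·6 = 6.108.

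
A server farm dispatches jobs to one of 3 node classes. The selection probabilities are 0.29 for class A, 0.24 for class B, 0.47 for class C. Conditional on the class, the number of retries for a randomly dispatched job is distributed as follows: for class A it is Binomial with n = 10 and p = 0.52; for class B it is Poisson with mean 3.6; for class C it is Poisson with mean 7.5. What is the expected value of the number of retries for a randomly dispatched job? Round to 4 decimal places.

Component means — A: 5.2; B: 3.6; C: 7.5.
E[X] = 0.29·5.2 + 0.24·3.6 + 0.47·7.5 = 5.897.

5.8970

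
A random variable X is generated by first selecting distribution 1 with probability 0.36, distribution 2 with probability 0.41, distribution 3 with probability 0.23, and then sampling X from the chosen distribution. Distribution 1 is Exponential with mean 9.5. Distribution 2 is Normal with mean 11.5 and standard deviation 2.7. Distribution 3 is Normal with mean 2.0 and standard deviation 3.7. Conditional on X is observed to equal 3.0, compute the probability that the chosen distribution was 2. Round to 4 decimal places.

Likelihoods f(3.0 | ·): 1: 0.0767593; 2: 0.00104096; 3: 0.103955.
Posterior ∝ prior × likelihood. Numerator for 2: 0.41·0.00104096 = 0.000426795.
Normalizing constant: 0.36·0.0767593 + 0.41·0.00104096 + 0.23·0.103955 = 0.0519698.
P(2 | observation) = 0.000426795 / 0.0519698 = 0.00821236.

0.0082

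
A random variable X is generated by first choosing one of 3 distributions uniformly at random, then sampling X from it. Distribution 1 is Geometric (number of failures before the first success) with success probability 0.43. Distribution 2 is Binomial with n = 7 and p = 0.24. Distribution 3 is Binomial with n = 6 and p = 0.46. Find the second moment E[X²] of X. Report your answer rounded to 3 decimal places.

6.016

For each component E[X²] = Var + (mean)², giving 1: 4.83991; 2: 4.0992; 3: 9.108.
Overall E[X²] = 0.333333·4.83991 + 0.333333·4.0992 + 0.333333·9.108 = 6.0157.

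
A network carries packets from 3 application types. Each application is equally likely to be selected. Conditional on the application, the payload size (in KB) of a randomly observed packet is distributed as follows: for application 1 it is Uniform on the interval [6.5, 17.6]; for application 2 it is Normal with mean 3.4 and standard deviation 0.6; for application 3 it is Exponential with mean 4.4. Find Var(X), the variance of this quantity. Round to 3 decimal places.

24.923

Per component, 1: μ=12.05, E[X²]=155.47; 2: μ=3.4, E[X²]=11.92; 3: μ=4.4, E[X²]=38.72.
E[X] = 0.333333·12.05 + 0.333333·3.4 + 0.333333·4.4 = 6.61667.
E[X²] = 0.333333·155.47 + 0.333333·11.92 + 0.333333·38.72 = 68.7033.
Var(X) = E[X²] − (E[X])² = 68.7033 − 43.7803 = 24.9231.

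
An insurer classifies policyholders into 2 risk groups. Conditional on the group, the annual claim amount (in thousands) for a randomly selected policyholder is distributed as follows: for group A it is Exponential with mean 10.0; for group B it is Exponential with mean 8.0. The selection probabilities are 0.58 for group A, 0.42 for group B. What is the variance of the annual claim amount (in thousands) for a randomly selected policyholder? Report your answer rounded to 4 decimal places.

85.8544

Per component, A: μ=10, E[X²]=200; B: μ=8, E[X²]=128.
E[X] = 0.58·10 + 0.42·8 = 9.16.
E[X²] = 0.58·200 + 0.42·128 = 169.76.
Var(X) = E[X²] − (E[X])² = 169.76 − 83.9056 = 85.8544.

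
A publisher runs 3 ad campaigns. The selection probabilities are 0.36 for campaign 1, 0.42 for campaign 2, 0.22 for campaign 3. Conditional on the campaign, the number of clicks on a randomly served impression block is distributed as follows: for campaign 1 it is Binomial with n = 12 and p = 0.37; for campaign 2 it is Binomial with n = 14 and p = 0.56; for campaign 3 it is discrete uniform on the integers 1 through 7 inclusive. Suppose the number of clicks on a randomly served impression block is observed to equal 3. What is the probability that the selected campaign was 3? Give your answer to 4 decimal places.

0.3228

Likelihoods P(X=3 | ·): 1: 0.174218; 2: 0.00764971; 3: 0.142857.
Posterior ∝ prior × likelihood. Numerator for 3: 0.22·0.142857 = 0.0314286.
Normalizing constant: 0.36·0.174218 + 0.42·0.00764971 + 0.22·0.142857 = 0.0973599.
P(3 | observation) = 0.0314286 / 0.0973599 = 0.322808.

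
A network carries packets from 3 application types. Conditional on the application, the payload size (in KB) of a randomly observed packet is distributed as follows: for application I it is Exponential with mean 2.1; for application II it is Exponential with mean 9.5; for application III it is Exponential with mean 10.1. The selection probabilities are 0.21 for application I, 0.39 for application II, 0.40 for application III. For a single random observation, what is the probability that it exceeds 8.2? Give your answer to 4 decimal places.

Conditional on each application, P(X > 8.2): I: 0.0201458; II: 0.421828; III: 0.444022.
By total probability, P(X > 8.2) = 0.21·0.0201458 + 0.39·0.421828 + 0.4·0.444022 = 0.346352.

0.3464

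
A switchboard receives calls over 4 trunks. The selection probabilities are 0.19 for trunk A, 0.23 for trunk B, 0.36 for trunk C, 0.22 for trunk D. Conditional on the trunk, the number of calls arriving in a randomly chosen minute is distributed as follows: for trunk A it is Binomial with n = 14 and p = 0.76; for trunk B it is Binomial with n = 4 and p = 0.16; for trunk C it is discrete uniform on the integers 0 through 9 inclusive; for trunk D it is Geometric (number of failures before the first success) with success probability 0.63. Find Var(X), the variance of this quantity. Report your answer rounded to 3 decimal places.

Per component, A: μ=10.64, E[X²]=115.763; B: μ=0.64, E[X²]=0.9472; C: μ=4.5, E[X²]=28.5; D: μ=0.587302, E[X²]=1.27715.
E[X] = 0.19·10.64 + 0.23·0.64 + 0.36·4.5 + 0.22·0.587302 = 3.91801.
E[X²] = 0.19·115.763 + 0.23·0.9472 + 0.36·28.5 + 0.22·1.27715 = 32.7538.
Var(X) = E[X²] − (E[X])² = 32.7538 − 15.3508 = 17.4031.

17.403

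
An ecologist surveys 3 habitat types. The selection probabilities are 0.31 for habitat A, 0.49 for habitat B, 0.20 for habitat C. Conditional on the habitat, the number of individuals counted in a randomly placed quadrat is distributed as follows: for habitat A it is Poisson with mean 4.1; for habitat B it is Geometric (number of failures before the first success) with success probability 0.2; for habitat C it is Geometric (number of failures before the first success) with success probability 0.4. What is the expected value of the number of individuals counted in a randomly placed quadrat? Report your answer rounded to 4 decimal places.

Component means — A: 4.1; B: 4; C: 1.5.
E[X] = 0.31·4.1 + 0.49·4 + 0.2·1.5 = 3.531.

3.5310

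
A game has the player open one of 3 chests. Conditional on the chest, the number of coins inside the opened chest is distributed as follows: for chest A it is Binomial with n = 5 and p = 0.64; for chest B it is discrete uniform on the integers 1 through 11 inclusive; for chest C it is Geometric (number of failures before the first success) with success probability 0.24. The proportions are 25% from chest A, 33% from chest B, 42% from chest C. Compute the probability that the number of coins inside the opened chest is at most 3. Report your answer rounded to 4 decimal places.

0.5175

Conditional on each chest, P(X ≤ 3): A: 0.590636; B: 0.272727; C: 0.666378.
By total probability, P(X ≤ 3) = 0.25·0.590636 + 0.33·0.272727 + 0.42·0.666378 = 0.517538.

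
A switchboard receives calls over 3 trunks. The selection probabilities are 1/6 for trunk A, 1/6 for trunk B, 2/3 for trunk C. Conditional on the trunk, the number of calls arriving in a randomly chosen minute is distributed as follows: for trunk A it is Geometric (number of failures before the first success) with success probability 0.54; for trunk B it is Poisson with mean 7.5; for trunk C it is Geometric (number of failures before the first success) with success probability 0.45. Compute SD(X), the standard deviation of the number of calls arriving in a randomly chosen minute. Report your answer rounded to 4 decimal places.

2.9909

Per component, A: μ=0.851852, E[X²]=2.30316; B: μ=7.5, E[X²]=63.75; C: μ=1.22222, E[X²]=4.20988.
E[X] = 0.166667·0.851852 + 0.166667·7.5 + 0.666667·1.22222 = 2.20679.
E[X²] = 0.166667·2.30316 + 0.166667·63.75 + 0.666667·4.20988 = 13.8154.
Var(X) = E[X²] − (E[X])² = 13.8154 − 4.86992 = 8.94552.
SD(X) = √8.94552 = 2.99091.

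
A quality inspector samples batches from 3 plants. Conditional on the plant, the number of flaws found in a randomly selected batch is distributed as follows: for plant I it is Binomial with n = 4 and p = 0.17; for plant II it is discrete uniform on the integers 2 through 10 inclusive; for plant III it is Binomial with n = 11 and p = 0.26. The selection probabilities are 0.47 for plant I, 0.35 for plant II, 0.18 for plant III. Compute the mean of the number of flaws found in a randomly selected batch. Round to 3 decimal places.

Component means — I: 0.68; II: 6; III: 2.86.
E[X] = 0.47·0.68 + 0.35·6 + 0.18·2.86 = 2.9344.

2.934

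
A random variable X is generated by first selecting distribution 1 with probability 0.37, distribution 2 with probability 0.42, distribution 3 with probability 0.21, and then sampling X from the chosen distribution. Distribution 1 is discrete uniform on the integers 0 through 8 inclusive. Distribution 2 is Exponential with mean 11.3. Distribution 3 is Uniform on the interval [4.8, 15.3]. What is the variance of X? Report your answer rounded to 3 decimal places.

Per component, 1: μ=4, E[X²]=22.6667; 2: μ=11.3, E[X²]=255.38; 3: μ=10.05, E[X²]=110.19.
E[X] = 0.37·4 + 0.42·11.3 + 0.21·10.05 = 8.3365.
E[X²] = 0.37·22.6667 + 0.42·255.38 + 0.21·110.19 = 138.786.
Var(X) = E[X²] − (E[X])² = 138.786 − 69.4972 = 69.2889.

69.289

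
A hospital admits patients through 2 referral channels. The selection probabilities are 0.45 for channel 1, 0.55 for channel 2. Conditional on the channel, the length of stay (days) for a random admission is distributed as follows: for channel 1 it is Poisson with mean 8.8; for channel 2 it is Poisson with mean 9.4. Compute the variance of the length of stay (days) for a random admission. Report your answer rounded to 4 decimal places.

9.2191

Per component, 1: μ=8.8, E[X²]=86.24; 2: μ=9.4, E[X²]=97.76.
E[X] = 0.45·8.8 + 0.55·9.4 = 9.13.
E[X²] = 0.45·86.24 + 0.55·97.76 = 92.576.
Var(X) = E[X²] − (E[X])² = 92.576 − 83.3569 = 9.2191.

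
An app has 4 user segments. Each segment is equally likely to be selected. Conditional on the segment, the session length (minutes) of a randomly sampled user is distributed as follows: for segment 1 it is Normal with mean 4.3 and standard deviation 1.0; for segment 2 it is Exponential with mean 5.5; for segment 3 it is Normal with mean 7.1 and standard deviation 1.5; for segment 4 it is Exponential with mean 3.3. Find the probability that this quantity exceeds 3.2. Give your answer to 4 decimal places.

Conditional on each segment, P(X > 3.2): 1: 0.864334; 2: 0.558881; 3: 0.995339; 4: 0.379198.
By total probability, P(X > 3.2) = 0.25·0.864334 + 0.25·0.558881 + 0.25·0.995339 + 0.25·0.379198 = 0.699438.

0.6994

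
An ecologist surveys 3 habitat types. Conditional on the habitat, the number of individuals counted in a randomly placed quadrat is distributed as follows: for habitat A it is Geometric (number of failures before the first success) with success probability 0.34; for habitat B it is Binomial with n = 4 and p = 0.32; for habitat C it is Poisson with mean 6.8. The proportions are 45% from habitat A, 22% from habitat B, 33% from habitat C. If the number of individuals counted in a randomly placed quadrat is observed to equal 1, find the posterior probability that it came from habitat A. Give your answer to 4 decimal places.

0.5259

Likelihoods P(X=1 | ·): A: 0.2244; B: 0.402473; C: 0.00757367.
Posterior ∝ prior × likelihood. Numerator for A: 0.45·0.2244 = 0.10098.
Normalizing constant: 0.45·0.2244 + 0.22·0.402473 + 0.33·0.00757367 = 0.192023.
P(A | observation) = 0.10098 / 0.192023 = 0.525874.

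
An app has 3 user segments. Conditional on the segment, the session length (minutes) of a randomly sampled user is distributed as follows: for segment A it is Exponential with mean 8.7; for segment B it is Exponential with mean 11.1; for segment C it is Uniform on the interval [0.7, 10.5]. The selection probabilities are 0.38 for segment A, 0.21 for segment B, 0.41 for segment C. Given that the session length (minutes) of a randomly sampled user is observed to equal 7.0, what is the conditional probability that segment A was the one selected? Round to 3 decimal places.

Likelihoods f(7.0 | ·): A: 0.0514101; B: 0.047951; C: 0.102041.
Posterior ∝ prior × likelihood. Numerator for A: 0.38·0.0514101 = 0.0195358.
Normalizing constant: 0.38·0.0514101 + 0.21·0.047951 + 0.41·0.102041 = 0.0714423.
P(A | observation) = 0.0195358 / 0.0714423 = 0.273449.

0.273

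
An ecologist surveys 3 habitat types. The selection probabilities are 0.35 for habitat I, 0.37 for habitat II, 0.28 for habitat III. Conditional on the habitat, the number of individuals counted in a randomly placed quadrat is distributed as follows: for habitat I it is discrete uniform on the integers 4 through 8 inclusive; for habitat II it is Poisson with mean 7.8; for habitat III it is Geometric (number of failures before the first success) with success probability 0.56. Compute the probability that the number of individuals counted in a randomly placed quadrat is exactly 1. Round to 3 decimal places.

0.070

Conditional on each habitat, P(X = 1): I: 0; II: 0.00319593; III: 0.2464.
By total probability, P(X = 1) = 0.35·0 + 0.37·0.00319593 + 0.28·0.2464 = 0.0701745.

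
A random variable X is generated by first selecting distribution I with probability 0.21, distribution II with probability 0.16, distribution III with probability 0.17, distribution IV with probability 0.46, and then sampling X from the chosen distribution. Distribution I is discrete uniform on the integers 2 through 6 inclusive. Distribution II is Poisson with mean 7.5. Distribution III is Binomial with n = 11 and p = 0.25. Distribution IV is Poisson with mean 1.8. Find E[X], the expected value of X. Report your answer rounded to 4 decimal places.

3.3355

Component means — I: 4; II: 7.5; III: 2.75; IV: 1.8.
E[X] = 0.21·4 + 0.16·7.5 + 0.17·2.75 + 0.46·1.8 = 3.3355.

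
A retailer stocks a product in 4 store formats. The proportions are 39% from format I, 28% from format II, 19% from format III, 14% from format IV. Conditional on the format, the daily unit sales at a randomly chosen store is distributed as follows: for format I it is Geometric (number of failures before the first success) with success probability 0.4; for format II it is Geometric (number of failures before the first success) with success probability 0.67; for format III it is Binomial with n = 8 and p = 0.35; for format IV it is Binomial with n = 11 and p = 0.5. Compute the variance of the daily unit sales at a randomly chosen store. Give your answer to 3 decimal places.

Per component, I: μ=1.5, E[X²]=6; II: μ=0.492537, E[X²]=0.977723; III: μ=2.8, E[X²]=9.66; IV: μ=5.5, E[X²]=33.
E[X] = 0.39·1.5 + 0.28·0.492537 + 0.19·2.8 + 0.14·5.5 = 2.02491.
E[X²] = 0.39·6 + 0.28·0.977723 + 0.19·9.66 + 0.14·33 = 9.06916.
Var(X) = E[X²] − (E[X])² = 9.06916 − 4.10026 = 4.9689.

4.969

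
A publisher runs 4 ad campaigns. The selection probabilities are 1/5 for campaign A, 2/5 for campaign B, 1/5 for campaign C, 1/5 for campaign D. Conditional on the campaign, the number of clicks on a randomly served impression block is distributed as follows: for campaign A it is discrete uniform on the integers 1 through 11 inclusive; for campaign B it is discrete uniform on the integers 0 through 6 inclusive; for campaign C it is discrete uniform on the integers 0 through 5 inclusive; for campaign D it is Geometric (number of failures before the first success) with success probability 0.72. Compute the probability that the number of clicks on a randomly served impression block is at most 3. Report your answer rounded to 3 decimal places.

Conditional on each campaign, P(X ≤ 3): A: 0.272727; B: 0.571429; C: 0.666667; D: 0.993853.
By total probability, P(X ≤ 3) = 0.2·0.272727 + 0.4·0.571429 + 0.2·0.666667 + 0.2·0.993853 = 0.615221.

0.615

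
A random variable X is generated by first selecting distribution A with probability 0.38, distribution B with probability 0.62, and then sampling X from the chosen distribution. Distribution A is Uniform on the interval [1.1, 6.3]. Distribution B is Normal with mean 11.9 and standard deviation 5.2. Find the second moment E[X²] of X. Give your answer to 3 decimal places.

For each component E[X²] = Var + (mean)², giving A: 15.9433; B: 168.65.
Overall E[X²] = 0.38·15.9433 + 0.62·168.65 = 110.621.

110.621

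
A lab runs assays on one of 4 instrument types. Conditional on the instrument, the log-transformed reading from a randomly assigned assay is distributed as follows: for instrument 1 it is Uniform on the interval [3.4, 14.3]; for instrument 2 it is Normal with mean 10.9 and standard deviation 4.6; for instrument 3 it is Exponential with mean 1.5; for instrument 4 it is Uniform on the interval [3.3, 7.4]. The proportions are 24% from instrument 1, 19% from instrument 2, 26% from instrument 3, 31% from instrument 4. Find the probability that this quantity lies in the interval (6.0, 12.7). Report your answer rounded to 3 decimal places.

0.355

Conditional on each instrument, P(6.0 < X < 12.7): 1: 0.614679; 2: 0.508825; 3: 0.0181053; 4: 0.341463.
By total probability, P(6.0 < X < 12.7) = 0.24·0.614679 + 0.19·0.508825 + 0.26·0.0181053 + 0.31·0.341463 = 0.354761.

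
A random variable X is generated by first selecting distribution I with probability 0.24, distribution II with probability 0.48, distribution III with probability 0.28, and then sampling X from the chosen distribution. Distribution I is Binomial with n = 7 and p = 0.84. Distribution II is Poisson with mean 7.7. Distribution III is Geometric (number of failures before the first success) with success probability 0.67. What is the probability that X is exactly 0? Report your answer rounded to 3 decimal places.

0.188

Conditional on each component, P(X = 0): I: 2.68435e-06; II: 0.000452827; III: 0.67.
By total probability, P(X = 0) = 0.24·2.68435e-06 + 0.48·0.000452827 + 0.28·0.67 = 0.187818.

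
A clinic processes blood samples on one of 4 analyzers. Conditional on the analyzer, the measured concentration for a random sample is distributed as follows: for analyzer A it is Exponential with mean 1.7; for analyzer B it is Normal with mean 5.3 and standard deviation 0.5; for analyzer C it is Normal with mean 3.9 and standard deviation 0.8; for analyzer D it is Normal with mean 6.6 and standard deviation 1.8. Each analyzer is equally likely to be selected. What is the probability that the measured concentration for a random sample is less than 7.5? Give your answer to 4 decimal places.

0.9198

Conditional on each analyzer, P(X < 7.5): A: 0.987866; B: 0.999995; C: 0.999997; D: 0.691462.
By total probability, P(X < 7.5) = 0.25·0.987866 + 0.25·0.999995 + 0.25·0.999997 + 0.25·0.691462 = 0.91983.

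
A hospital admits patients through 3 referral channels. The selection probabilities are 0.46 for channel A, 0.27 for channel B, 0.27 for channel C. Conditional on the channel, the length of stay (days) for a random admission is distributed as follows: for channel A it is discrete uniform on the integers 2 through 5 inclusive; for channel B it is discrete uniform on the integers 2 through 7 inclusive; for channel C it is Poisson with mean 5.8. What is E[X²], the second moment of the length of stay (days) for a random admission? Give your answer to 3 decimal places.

For each component E[X²] = Var + (mean)², giving A: 13.5; B: 23.1667; C: 39.44.
Overall E[X²] = 0.46·13.5 + 0.27·23.1667 + 0.27·39.44 = 23.1138.

23.114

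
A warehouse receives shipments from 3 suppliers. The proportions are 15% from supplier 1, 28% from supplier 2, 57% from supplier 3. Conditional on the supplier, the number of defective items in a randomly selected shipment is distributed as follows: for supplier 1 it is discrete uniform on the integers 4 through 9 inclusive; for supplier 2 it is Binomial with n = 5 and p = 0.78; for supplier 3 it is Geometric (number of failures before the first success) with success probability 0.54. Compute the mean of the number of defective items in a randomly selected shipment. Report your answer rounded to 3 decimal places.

2.553

Component means — 1: 6.5; 2: 3.9; 3: 0.851852.
E[X] = 0.15·6.5 + 0.28·3.9 + 0.57·0.851852 = 2.55256.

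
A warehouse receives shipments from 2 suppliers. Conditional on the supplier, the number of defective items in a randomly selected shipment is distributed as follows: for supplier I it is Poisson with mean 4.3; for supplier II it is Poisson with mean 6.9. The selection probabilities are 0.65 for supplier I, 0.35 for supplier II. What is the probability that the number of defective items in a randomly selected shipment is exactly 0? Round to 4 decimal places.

0.0092

Conditional on each supplier, P(X = 0): I: 0.0135686; II: 0.00100779.
By total probability, P(X = 0) = 0.65·0.0135686 + 0.35·0.00100779 = 0.00917229.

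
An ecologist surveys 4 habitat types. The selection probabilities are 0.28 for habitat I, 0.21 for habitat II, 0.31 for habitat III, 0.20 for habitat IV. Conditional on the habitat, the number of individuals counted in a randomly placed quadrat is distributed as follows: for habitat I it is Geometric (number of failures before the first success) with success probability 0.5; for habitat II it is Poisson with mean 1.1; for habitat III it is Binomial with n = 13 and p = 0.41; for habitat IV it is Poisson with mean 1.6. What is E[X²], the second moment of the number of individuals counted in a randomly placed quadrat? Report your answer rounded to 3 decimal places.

11.939

For each component E[X²] = Var + (mean)², giving I: 3; II: 2.31; III: 31.5536; IV: 4.16.
Overall E[X²] = 0.28·3 + 0.21·2.31 + 0.31·31.5536 + 0.2·4.16 = 11.9387.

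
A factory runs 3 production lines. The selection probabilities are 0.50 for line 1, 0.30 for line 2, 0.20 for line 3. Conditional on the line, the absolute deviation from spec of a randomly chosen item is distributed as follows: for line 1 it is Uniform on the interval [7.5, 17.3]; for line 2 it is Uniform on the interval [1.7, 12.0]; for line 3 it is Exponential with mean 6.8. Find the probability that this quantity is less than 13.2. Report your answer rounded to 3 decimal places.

Conditional on each line, P(X < 13.2): 1: 0.581633; 2: 1; 3: 0.856465.
By total probability, P(X < 13.2) = 0.5·0.581633 + 0.3·1 + 0.2·0.856465 = 0.762109.

0.762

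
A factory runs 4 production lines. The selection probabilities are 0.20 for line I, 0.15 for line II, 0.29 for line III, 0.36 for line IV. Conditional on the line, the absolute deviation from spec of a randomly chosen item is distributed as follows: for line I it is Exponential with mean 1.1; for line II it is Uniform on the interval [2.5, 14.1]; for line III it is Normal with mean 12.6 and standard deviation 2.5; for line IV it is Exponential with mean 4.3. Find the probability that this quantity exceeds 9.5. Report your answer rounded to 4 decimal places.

Conditional on each line, P(X > 9.5): I: 0.000177531; II: 0.396552; III: 0.892512; IV: 0.109777.
By total probability, P(X > 9.5) = 0.2·0.000177531 + 0.15·0.396552 + 0.29·0.892512 + 0.36·0.109777 = 0.357867.

0.3579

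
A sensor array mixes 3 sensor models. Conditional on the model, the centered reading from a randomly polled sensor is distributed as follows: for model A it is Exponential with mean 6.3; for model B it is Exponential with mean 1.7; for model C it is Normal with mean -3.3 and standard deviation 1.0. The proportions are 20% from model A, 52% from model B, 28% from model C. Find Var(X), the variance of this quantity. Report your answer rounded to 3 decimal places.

Per component, A: μ=6.3, E[X²]=79.38; B: μ=1.7, E[X²]=5.78; C: μ=-3.3, E[X²]=11.89.
E[X] = 0.2·6.3 + 0.52·1.7 + 0.28·-3.3 = 1.22.
E[X²] = 0.2·79.38 + 0.52·5.78 + 0.28·11.89 = 22.2108.
Var(X) = E[X²] − (E[X])² = 22.2108 − 1.4884 = 20.7224.

20.722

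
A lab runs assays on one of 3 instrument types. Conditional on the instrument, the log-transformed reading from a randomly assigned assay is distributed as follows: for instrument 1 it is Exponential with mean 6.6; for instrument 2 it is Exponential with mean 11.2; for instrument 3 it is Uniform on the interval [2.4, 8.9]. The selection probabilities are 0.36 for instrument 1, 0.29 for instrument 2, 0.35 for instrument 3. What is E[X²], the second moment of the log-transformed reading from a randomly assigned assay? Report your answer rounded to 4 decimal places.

116.5236

For each component E[X²] = Var + (mean)², giving 1: 87.12; 2: 250.88; 3: 35.4433.
Overall E[X²] = 0.36·87.12 + 0.29·250.88 + 0.35·35.4433 = 116.524.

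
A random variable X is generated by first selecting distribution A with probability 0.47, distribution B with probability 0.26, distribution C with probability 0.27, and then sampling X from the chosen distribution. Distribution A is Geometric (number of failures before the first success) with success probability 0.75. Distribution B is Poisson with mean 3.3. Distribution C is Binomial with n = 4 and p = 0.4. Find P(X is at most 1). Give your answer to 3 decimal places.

0.610

Conditional on each component, P(X ≤ 1): A: 0.9375; B: 0.158598; C: 0.4752.
By total probability, P(X ≤ 1) = 0.47·0.9375 + 0.26·0.158598 + 0.27·0.4752 = 0.610164.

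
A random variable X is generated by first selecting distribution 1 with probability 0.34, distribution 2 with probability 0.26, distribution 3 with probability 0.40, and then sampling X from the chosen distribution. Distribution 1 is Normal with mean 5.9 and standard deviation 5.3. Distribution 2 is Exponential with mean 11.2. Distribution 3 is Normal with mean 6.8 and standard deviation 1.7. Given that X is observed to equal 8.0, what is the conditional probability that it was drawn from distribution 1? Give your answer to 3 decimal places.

Likelihoods f(8.0 | ·): 1: 0.0695894; 2: 0.0437091; 3: 0.182921.
Posterior ∝ prior × likelihood. Numerator for 1: 0.34·0.0695894 = 0.0236604.
Normalizing constant: 0.34·0.0695894 + 0.26·0.0437091 + 0.4·0.182921 = 0.108193.
P(1 | observation) = 0.0236604 / 0.108193 = 0.218687.

0.219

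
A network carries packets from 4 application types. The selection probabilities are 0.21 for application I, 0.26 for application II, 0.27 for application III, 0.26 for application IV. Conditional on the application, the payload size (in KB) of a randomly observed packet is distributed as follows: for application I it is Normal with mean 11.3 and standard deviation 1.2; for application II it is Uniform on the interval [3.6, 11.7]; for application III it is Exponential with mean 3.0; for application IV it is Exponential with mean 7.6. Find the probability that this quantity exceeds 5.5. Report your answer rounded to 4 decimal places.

Conditional on each application, P(X > 5.5): I: 0.999999; II: 0.765432; III: 0.15988; IV: 0.484962.
By total probability, P(X > 5.5) = 0.21·0.999999 + 0.26·0.765432 + 0.27·0.15988 + 0.26·0.484962 = 0.57827.

0.5783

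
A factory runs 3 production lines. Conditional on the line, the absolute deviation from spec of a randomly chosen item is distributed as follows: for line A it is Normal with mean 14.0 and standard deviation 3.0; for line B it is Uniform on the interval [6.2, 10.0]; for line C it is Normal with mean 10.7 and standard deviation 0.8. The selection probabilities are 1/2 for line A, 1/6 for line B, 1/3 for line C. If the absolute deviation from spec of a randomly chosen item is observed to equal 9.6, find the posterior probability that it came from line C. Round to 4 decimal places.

Likelihoods f(9.6 | ·): A: 0.0453608; B: 0.263158; C: 0.193765.
Posterior ∝ prior × likelihood. Numerator for C: 0.333333·0.193765 = 0.0645884.
Normalizing constant: 0.5·0.0453608 + 0.166667·0.263158 + 0.333333·0.193765 = 0.131129.
P(C | observation) = 0.0645884 / 0.131129 = 0.492558.

0.4926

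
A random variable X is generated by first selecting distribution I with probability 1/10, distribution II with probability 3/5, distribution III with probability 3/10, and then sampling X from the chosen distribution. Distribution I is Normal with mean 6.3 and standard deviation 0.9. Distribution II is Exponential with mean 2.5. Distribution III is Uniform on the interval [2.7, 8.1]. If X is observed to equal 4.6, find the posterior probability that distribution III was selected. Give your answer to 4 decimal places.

0.5494

Likelihoods f(4.6 | ·): I: 0.0744574; II: 0.063527; III: 0.185185.
Posterior ∝ prior × likelihood. Numerator for III: 0.3·0.185185 = 0.0555556.
Normalizing constant: 0.1·0.0744574 + 0.6·0.063527 + 0.3·0.185185 = 0.101117.
P(III | observation) = 0.0555556 / 0.101117 = 0.549416.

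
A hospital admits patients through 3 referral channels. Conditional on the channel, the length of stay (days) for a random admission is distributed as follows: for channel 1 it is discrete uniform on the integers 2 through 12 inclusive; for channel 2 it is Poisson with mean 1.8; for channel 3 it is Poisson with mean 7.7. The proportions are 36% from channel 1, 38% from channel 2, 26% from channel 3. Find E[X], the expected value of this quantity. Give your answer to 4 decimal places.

5.2060

Component means — 1: 7; 2: 1.8; 3: 7.7.
E[X] = 0.36·7 + 0.38·1.8 + 0.26·7.7 = 5.206.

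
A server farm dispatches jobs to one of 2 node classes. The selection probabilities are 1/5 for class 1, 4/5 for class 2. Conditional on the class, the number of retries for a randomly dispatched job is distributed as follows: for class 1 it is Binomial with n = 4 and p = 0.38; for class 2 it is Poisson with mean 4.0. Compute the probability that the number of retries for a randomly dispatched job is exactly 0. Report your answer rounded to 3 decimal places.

0.044

Conditional on each class, P(X = 0): 1: 0.147763; 2: 0.0183156.
By total probability, P(X = 0) = 0.2·0.147763 + 0.8·0.0183156 = 0.0442052.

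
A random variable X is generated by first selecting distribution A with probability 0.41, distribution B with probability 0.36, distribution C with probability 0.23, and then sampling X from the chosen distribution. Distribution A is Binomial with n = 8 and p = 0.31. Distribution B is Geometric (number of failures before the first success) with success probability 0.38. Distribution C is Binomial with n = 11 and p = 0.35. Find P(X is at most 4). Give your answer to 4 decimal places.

0.8636

Conditional on each component, P(X ≤ 4): A: 0.933897; B: 0.908387; C: 0.668312.
By total probability, P(X ≤ 4) = 0.41·0.933897 + 0.36·0.908387 + 0.23·0.668312 = 0.863629.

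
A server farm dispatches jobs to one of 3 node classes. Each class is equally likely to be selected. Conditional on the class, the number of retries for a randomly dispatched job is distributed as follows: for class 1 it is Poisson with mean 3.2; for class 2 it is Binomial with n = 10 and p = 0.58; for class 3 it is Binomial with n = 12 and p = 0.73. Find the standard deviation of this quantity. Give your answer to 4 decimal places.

2.7976

Per component, 1: μ=3.2, E[X²]=13.44; 2: μ=5.8, E[X²]=36.076; 3: μ=8.76, E[X²]=79.1028.
E[X] = 0.333333·3.2 + 0.333333·5.8 + 0.333333·8.76 = 5.92.
E[X²] = 0.333333·13.44 + 0.333333·36.076 + 0.333333·79.1028 = 42.8729.
Var(X) = E[X²] − (E[X])² = 42.8729 − 35.0464 = 7.82653.
SD(X) = √7.82653 = 2.79759.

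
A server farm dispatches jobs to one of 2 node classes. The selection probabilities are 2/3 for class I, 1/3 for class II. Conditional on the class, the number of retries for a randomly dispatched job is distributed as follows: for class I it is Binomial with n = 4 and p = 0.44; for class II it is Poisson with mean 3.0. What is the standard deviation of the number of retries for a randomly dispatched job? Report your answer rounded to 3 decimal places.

1.414

Per component, I: μ=1.76, E[X²]=4.0832; II: μ=3, E[X²]=12.
E[X] = 0.666667·1.76 + 0.333333·3 = 2.17333.
E[X²] = 0.666667·4.0832 + 0.333333·12 = 6.72213.
Var(X) = E[X²] − (E[X])² = 6.72213 − 4.72338 = 1.99876.
SD(X) = √1.99876 = 1.41377.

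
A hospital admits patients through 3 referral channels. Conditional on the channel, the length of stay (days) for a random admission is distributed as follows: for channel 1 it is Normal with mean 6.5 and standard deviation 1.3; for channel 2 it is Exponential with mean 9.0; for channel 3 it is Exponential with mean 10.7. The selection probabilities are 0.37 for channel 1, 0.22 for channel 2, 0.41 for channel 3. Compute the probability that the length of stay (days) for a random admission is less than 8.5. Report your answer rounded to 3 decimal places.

Conditional on each channel, P(X < 8.5): 1: 0.938032; 2: 0.611104; 3: 0.548144.
By total probability, P(X < 8.5) = 0.37·0.938032 + 0.22·0.611104 + 0.41·0.548144 = 0.706254.

0.706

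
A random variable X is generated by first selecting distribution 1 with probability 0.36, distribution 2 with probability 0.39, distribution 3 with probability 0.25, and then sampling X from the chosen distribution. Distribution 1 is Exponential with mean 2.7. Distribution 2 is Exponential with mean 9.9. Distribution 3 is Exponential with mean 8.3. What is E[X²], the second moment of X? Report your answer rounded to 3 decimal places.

116.142

For each component E[X²] = Var + (mean)², giving 1: 14.58; 2: 196.02; 3: 137.78.
Overall E[X²] = 0.36·14.58 + 0.39·196.02 + 0.25·137.78 = 116.142.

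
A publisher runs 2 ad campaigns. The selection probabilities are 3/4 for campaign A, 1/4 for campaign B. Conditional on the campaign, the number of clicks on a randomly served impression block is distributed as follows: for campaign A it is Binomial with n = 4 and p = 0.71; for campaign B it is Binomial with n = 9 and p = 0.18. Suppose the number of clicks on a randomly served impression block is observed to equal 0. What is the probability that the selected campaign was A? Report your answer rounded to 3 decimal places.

0.112

Likelihoods P(X=0 | ·): A: 0.00707281; B: 0.16762.
Posterior ∝ prior × likelihood. Numerator for A: 0.75·0.00707281 = 0.00530461.
Normalizing constant: 0.75·0.00707281 + 0.25·0.16762 = 0.0472095.
P(A | observation) = 0.00530461 / 0.0472095 = 0.112363.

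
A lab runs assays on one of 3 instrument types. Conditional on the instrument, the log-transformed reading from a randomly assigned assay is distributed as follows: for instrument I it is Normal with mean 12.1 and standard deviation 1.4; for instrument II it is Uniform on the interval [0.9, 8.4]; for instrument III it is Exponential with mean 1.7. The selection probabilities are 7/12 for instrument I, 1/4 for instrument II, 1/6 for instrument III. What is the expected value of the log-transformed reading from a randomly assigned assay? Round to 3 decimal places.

Component means — I: 12.1; II: 4.65; III: 1.7.
E[X] = 0.583333·12.1 + 0.25·4.65 + 0.166667·1.7 = 8.50417.

8.504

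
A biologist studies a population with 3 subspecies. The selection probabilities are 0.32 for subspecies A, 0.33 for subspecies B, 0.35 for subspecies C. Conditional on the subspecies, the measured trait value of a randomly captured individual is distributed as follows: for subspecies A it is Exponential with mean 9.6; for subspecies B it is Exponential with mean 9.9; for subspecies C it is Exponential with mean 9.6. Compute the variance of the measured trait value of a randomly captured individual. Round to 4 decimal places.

94.1104

Per component, A: μ=9.6, E[X²]=184.32; B: μ=9.9, E[X²]=196.02; C: μ=9.6, E[X²]=184.32.
E[X] = 0.32·9.6 + 0.33·9.9 + 0.35·9.6 = 9.699.
E[X²] = 0.32·184.32 + 0.33·196.02 + 0.35·184.32 = 188.181.
Var(X) = E[X²] − (E[X])² = 188.181 − 94.0706 = 94.1104.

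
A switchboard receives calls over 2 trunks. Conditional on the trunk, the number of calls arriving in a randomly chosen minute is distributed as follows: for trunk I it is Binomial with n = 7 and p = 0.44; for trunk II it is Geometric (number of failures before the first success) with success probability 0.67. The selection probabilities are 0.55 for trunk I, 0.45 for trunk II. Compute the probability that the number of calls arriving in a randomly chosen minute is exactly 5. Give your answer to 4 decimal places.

Conditional on each trunk, P(X = 5): I: 0.108607; II: 0.00262207.
By total probability, P(X = 5) = 0.55·0.108607 + 0.45·0.00262207 = 0.0609139.

0.0609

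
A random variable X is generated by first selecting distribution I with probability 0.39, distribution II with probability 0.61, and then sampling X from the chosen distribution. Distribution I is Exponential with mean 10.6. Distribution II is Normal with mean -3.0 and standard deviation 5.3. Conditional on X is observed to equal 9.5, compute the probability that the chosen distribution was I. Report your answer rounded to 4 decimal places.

0.8407

Likelihoods f(9.5 | ·): I: 0.0385006; II: 0.00466399.
Posterior ∝ prior × likelihood. Numerator for I: 0.39·0.0385006 = 0.0150152.
Normalizing constant: 0.39·0.0385006 + 0.61·0.00466399 = 0.0178603.
P(I | observation) = 0.0150152 / 0.0178603 = 0.840706.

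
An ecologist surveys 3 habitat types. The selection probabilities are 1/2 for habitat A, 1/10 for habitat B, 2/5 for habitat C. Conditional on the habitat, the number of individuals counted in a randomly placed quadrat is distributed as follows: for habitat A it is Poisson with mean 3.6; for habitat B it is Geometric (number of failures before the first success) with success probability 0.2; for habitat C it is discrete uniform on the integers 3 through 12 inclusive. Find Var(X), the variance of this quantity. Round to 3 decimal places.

10.640

Per component, A: μ=3.6, E[X²]=16.56; B: μ=4, E[X²]=36; C: μ=7.5, E[X²]=64.5.
E[X] = 0.5·3.6 + 0.1·4 + 0.4·7.5 = 5.2.
E[X²] = 0.5·16.56 + 0.1·36 + 0.4·64.5 = 37.68.
Var(X) = E[X²] − (E[X])² = 37.68 − 27.04 = 10.64.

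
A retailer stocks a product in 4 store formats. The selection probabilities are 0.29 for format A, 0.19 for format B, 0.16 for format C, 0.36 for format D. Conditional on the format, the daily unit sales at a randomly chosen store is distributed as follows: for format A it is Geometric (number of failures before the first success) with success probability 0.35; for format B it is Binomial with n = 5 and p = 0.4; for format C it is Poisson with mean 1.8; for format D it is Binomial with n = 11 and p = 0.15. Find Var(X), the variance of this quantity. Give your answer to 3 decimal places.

Per component, A: μ=1.85714, E[X²]=8.7551; B: μ=2, E[X²]=5.2; C: μ=1.8, E[X²]=5.04; D: μ=1.65, E[X²]=4.125.
E[X] = 0.29·1.85714 + 0.19·2 + 0.16·1.8 + 0.36·1.65 = 1.80057.
E[X²] = 0.29·8.7551 + 0.19·5.2 + 0.16·5.04 + 0.36·4.125 = 5.81838.
Var(X) = E[X²] − (E[X])² = 5.81838 − 3.24206 = 2.57632.

2.576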